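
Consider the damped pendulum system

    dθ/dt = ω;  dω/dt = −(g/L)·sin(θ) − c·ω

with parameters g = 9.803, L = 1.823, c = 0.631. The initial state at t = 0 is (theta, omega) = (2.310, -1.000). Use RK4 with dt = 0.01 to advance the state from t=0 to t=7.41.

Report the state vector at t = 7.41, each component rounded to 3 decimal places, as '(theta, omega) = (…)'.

(theta, omega) = (-0.186, 0.173)

t=0.000: state=(2.310, -1.000)
step 1 (dt=0.01): k1=(-1.000, -3.343), k2=(-1.017, -3.350), k3=(-1.017, -3.351), k4=(-1.034, -3.358); state += dt/6·(k1+2k2+2k3+k4)
t=0.010: state=(2.300, -1.034)
t=0.020: state=(2.289, -1.067)
t=0.030: state=(2.278, -1.101)
continuing one RK4 step at a time; state shown every 25 steps (Δt=0.25):
t=0.250: state=(1.951, -1.893)
t=0.500: state=(1.358, -2.837)
t=0.750: state=(0.562, -3.416)
t=1.000: state=(-0.270, -3.071)
t=1.250: state=(-0.904, -1.912)
t=1.500: state=(-1.209, -0.535)
t=1.750: state=(-1.183, 0.712)
t=2.000: state=(-0.876, 1.680)
t=2.250: state=(-0.383, 2.163)
t=2.500: state=(0.149, 1.978)
t=2.750: state=(0.559, 1.237)
t=3.000: state=(0.749, 0.279)
t=3.250: state=(0.705, -0.605)
t=3.500: state=(0.470, -1.214)
t=3.750: state=(0.133, -1.404)
t=4.000: state=(-0.194, -1.149)
t=4.250: state=(-0.416, -0.591)
t=4.500: state=(-0.483, 0.051)
t=4.750: state=(-0.399, 0.586)
t=5.000: state=(-0.211, 0.878)
t=5.250: state=(0.014, 0.867)
t=5.500: state=(0.201, 0.597)
t=5.750: state=(0.301, 0.189)
t=6.000: state=(0.296, -0.214)
t=6.250: state=(0.204, -0.497)
t=6.500: state=(0.064, -0.590)
t=6.750: state=(-0.075, -0.493)
t=7.000: state=(-0.171, -0.261)
t=7.250: state=(-0.202, 0.015)
t=7.410: state=(-0.186, 0.173)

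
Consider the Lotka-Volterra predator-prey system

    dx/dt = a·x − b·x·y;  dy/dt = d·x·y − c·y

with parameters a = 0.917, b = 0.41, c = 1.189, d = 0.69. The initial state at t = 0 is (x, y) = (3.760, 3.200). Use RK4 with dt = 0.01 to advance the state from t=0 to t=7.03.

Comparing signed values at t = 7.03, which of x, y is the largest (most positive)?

largest component: y

t=0.000: state=(3.760, 3.200)
step 1 (dt=0.01): k1=(-1.485, 4.497), k2=(-1.517, 4.512), k3=(-1.517, 4.512), k4=(-1.548, 4.527); state += dt/6·(k1+2k2+2k3+k4)
t=0.010: state=(3.745, 3.245)
t=0.020: state=(3.729, 3.291)
t=0.030: state=(3.713, 3.336)
continuing one RK4 step at a time; state shown every 25 steps (Δt=0.25):
t=0.250: state=(3.210, 4.357)
t=0.500: state=(2.454, 5.281)
t=0.750: state=(1.755, 5.627)
t=1.000: state=(1.249, 5.400)
t=1.250: state=(0.928, 4.830)
t=1.500: state=(0.737, 4.136)
t=1.750: state=(0.629, 3.453)
t=2.000: state=(0.573, 2.844)
t=2.250: state=(0.553, 2.327)
t=2.500: state=(0.561, 1.902)
t=2.750: state=(0.591, 1.560)
t=3.000: state=(0.643, 1.289)
t=3.250: state=(0.716, 1.076)
t=3.500: state=(0.814, 0.912)
t=3.750: state=(0.938, 0.787)
t=4.000: state=(1.094, 0.697)
t=4.250: state=(1.285, 0.635)
t=4.500: state=(1.518, 0.600)
t=4.750: state=(1.796, 0.593)
t=5.000: state=(2.124, 0.618)
t=5.250: state=(2.500, 0.683)
t=5.500: state=(2.914, 0.809)
t=5.750: state=(3.339, 1.031)
t=6.000: state=(3.712, 1.408)
t=6.250: state=(3.924, 2.028)
t=6.500: state=(3.832, 2.957)
t=6.750: state=(3.359, 4.105)
t=7.000: state=(2.625, 5.119)
t=7.030: state=(2.532, 5.211)
compare at T: x=2.532, y=5.211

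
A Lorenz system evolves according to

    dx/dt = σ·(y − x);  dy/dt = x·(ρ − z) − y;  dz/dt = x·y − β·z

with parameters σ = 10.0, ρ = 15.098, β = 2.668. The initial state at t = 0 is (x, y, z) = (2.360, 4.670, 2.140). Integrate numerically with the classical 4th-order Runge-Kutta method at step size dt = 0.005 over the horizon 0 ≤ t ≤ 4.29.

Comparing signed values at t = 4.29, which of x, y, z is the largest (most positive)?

largest component: z

t=0.000: state=(2.360, 4.670, 2.140)
step 1 (dt=0.005): k1=(23.100, 25.911, 5.312), k2=(23.170, 26.562, 5.703), k3=(23.185, 26.561, 5.705), k4=(23.269, 27.210, 6.106); state += dt/6·(k1+2k2+2k3+k4)
t=0.005: state=(2.476, 4.803, 2.169)
t=0.010: state=(2.593, 4.942, 2.201)
t=0.015: state=(2.711, 5.088, 2.238)
continuing one RK4 step at a time; state shown every 40 steps (Δt=0.2):
t=0.200: state=(9.091, 13.294, 10.006)
t=0.400: state=(8.506, 3.310, 22.316)
t=0.600: state=(1.231, -0.197, 13.575)
t=0.800: state=(0.228, 0.185, 7.960)
t=1.000: state=(0.404, 0.615, 4.686)
t=1.200: state=(1.303, 2.123, 2.922)
t=1.400: state=(4.694, 7.625, 3.946)
t=1.600: state=(11.322, 12.307, 18.457)
t=1.800: state=(4.604, 0.595, 18.496)
t=2.000: state=(0.830, 0.383, 10.919)
t=2.200: state=(0.860, 1.193, 6.492)
t=2.400: state=(2.330, 3.643, 4.384)
t=2.600: state=(7.094, 10.557, 7.961)
t=2.800: state=(10.002, 7.272, 21.274)
t=3.000: state=(2.995, 0.855, 15.376)
t=3.200: state=(1.482, 1.614, 9.327)
t=3.400: state=(2.824, 4.109, 6.377)
t=3.600: state=(7.153, 10.055, 9.493)
t=3.800: state=(9.312, 7.137, 19.994)
t=4.000: state=(3.644, 1.807, 15.219)
t=4.200: state=(2.477, 2.813, 9.806)
t=4.290: state=(3.052, 3.993, 8.456)
compare at T: x=3.052, y=3.993, z=8.456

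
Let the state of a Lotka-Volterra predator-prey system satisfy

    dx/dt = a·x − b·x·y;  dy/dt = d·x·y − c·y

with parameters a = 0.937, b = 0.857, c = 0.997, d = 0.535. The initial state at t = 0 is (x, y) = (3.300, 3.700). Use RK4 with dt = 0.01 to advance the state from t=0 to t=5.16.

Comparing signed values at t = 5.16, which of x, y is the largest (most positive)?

largest component: x

t=0.000: state=(3.300, 3.700)
step 1 (dt=0.01): k1=(-7.372, 2.843), k2=(-7.329, 2.781), k3=(-7.329, 2.781), k4=(-7.285, 2.719); state += dt/6·(k1+2k2+2k3+k4)
t=0.010: state=(3.227, 3.728)
t=0.020: state=(3.154, 3.754)
t=0.030: state=(3.083, 3.780)
continuing one RK4 step at a time; state shown every 20 steps (Δt=0.2):
t=0.200: state=(2.040, 4.017)
t=0.400: state=(1.242, 3.907)
t=0.600: state=(0.788, 3.560)
t=0.800: state=(0.536, 3.126)
t=1.000: state=(0.393, 2.690)
t=1.200: state=(0.309, 2.287)
t=1.400: state=(0.260, 1.931)
t=1.600: state=(0.231, 1.624)
t=1.800: state=(0.216, 1.362)
t=2.000: state=(0.211, 1.142)
t=2.200: state=(0.212, 0.957)
t=2.400: state=(0.220, 0.802)
t=2.600: state=(0.234, 0.673)
t=2.800: state=(0.254, 0.566)
t=3.000: state=(0.280, 0.477)
t=3.200: state=(0.314, 0.403)
t=3.400: state=(0.355, 0.343)
t=3.600: state=(0.405, 0.292)
t=3.800: state=(0.467, 0.251)
t=4.000: state=(0.541, 0.217)
t=4.200: state=(0.630, 0.189)
t=4.400: state=(0.737, 0.167)
t=4.600: state=(0.866, 0.149)
t=4.800: state=(1.019, 0.135)
t=5.000: state=(1.202, 0.124)
t=5.160: state=(1.374, 0.118)
compare at T: x=1.374, y=0.118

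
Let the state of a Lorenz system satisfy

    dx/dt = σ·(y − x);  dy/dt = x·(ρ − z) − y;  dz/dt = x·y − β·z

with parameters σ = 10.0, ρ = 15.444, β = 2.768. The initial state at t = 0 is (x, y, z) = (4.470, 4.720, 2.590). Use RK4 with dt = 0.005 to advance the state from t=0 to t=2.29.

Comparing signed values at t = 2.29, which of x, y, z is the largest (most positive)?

largest component: z

t=0.000: state=(4.470, 4.720, 2.590)
step 1 (dt=0.005): k1=(2.500, 52.737, 13.929), k2=(3.756, 52.530, 14.453), k3=(3.719, 52.565, 14.462), k4=(4.942, 52.389, 14.997); state += dt/6·(k1+2k2+2k3+k4)
t=0.005: state=(4.489, 4.983, 2.662)
t=0.010: state=(4.519, 5.244, 2.740)
t=0.015: state=(4.561, 5.505, 2.824)
continuing one RK4 step at a time; state shown every 20 steps (Δt=0.1):
t=0.100: state=(6.577, 10.078, 5.520)
t=0.200: state=(10.485, 13.953, 13.730)
t=0.300: state=(11.327, 8.906, 22.509)
t=0.400: state=(6.880, 1.747, 21.105)
t=0.500: state=(2.812, 0.031, 16.263)
t=0.600: state=(1.088, 0.190, 12.340)
t=0.700: state=(0.640, 0.516, 9.380)
t=0.800: state=(0.699, 0.912, 7.152)
t=0.900: state=(1.057, 1.576, 5.517)
t=1.000: state=(1.804, 2.829, 4.455)
t=1.100: state=(3.243, 5.181, 4.257)
t=1.200: state=(5.833, 9.101, 6.086)
t=1.300: state=(9.438, 12.877, 12.323)
t=1.400: state=(11.061, 10.127, 20.658)
t=1.500: state=(7.859, 3.366, 21.248)
t=1.600: state=(3.887, 0.878, 17.026)
t=1.700: state=(1.928, 0.862, 13.094)
t=1.800: state=(1.427, 1.367, 10.079)
t=1.900: state=(1.666, 2.177, 7.875)
t=2.000: state=(2.465, 3.585, 6.484)
t=2.100: state=(4.006, 6.025, 6.273)
t=2.200: state=(6.549, 9.555, 8.409)
t=2.290: state=(9.245, 11.823, 13.572)
compare at T: x=9.245, y=11.823, z=13.572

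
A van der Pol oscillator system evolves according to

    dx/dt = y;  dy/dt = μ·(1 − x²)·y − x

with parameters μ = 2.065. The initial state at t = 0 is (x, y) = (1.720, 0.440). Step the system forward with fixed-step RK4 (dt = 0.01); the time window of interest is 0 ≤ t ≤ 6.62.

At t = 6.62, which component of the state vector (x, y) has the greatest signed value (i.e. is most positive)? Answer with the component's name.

t=0.000: state=(1.720, 0.440)
step 1 (dt=0.01): k1=(0.440, -3.499), k2=(0.423, -3.437), k3=(0.423, -3.438), k4=(0.406, -3.377); state += dt/6·(k1+2k2+2k3+k4)
t=0.010: state=(1.724, 0.406)
t=0.020: state=(1.728, 0.372)
t=0.030: state=(1.732, 0.340)
continuing one RK4 step at a time; state shown every 25 steps (Δt=0.25):
t=0.250: state=(1.749, -0.116)
t=0.500: state=(1.691, -0.314)
t=0.750: state=(1.600, -0.405)
t=1.000: state=(1.490, -0.476)
t=1.250: state=(1.361, -0.558)
t=1.500: state=(1.209, -0.673)
t=1.750: state=(1.019, -0.858)
t=2.000: state=(0.768, -1.184)
t=2.250: state=(0.401, -1.824)
t=2.500: state=(-0.193, -3.034)
t=2.750: state=(-1.097, -3.841)
t=3.000: state=(-1.827, -1.683)
t=3.250: state=(-2.016, -0.140)
t=3.500: state=(-1.994, 0.225)
t=3.750: state=(-1.925, 0.310)
t=4.000: state=(-1.843, 0.347)
t=4.250: state=(-1.752, 0.379)
t=4.500: state=(-1.653, 0.416)
t=4.750: state=(-1.543, 0.464)
t=5.000: state=(-1.419, 0.529)
t=5.250: state=(-1.276, 0.624)
t=5.500: state=(-1.103, 0.773)
t=5.750: state=(-0.881, 1.028)
t=6.000: state=(-0.570, 1.511)
t=6.250: state=(-0.085, 2.471)
t=6.500: state=(0.705, 3.792)
t=6.620: state=(1.168, 3.780)
compare at T: x=1.168, y=3.780

largest component: y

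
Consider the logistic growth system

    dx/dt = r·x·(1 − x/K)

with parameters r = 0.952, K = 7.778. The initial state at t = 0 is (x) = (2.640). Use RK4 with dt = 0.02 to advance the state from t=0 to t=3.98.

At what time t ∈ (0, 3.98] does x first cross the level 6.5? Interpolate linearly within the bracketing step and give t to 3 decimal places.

t=0.000: state=(2.640)
step 1 (dt=0.02): k1=(1.660), k2=(1.665), k3=(1.665), k4=(1.670); state += dt/6·(k1+2k2+2k3+k4)
t=0.020: state=(2.673)
t=0.040: state=(2.707)
t=0.060: state=(2.741)
continuing one RK4 step at a time; state shown every 10 steps (Δt=0.2):
t=0.200: state=(2.981)
t=0.400: state=(3.338)
t=0.600: state=(3.705)
t=0.800: state=(4.075)
t=1.000: state=(4.442)
t=1.200: state=(4.798)
t=1.400: state=(5.140)
t=1.600: state=(5.461)
t=1.800: state=(5.758)
t=2.000: state=(6.030)
t=2.200: state=(6.274)
t=2.400: state=(6.492)
next step: t=2.420: state=(6.512) — x has crossed 6.5
linear interpolation between t=2.400 (6.49187) and t=2.420 (6.51218) → t≈2.408

t = 2.408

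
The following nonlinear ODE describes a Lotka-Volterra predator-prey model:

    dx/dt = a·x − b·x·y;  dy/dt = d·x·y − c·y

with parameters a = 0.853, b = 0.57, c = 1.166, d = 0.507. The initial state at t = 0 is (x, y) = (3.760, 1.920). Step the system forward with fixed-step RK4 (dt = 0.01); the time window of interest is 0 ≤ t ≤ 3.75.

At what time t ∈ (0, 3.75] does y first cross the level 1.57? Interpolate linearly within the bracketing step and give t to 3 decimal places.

t = 2.389

t=0.000: state=(3.760, 1.920)
step 1 (dt=0.01): k1=(-0.908, 1.421), k2=(-0.922, 1.422), k3=(-0.922, 1.422), k4=(-0.936, 1.423); state += dt/6·(k1+2k2+2k3+k4)
t=0.010: state=(3.751, 1.934)
t=0.020: state=(3.741, 1.948)
t=0.030: state=(3.732, 1.963)
continuing one RK4 step at a time; state shown every 20 steps (Δt=0.2):
t=0.200: state=(3.525, 2.202)
t=0.400: state=(3.205, 2.455)
t=0.600: state=(2.841, 2.642)
t=0.800: state=(2.477, 2.739)
t=1.000: state=(2.148, 2.742)
t=1.200: state=(1.871, 2.661)
t=1.400: state=(1.651, 2.518)
t=1.600: state=(1.484, 2.337)
t=1.800: state=(1.364, 2.137)
t=2.000: state=(1.283, 1.935)
t=2.200: state=(1.234, 1.741)
t=2.380: state=(1.213, 1.578)
next step: t=2.390: state=(1.213, 1.569) — y has crossed 1.57
linear interpolation between t=2.380 (1.57778) and t=2.390 (1.56911) → t≈2.389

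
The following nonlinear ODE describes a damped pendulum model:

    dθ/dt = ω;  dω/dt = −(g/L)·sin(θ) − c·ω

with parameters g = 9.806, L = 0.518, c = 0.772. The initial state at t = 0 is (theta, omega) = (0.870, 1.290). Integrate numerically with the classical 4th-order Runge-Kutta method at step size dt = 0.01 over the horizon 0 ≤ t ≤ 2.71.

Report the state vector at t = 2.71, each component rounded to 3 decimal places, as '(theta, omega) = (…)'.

(theta, omega) = (0.008, 1.421)

t=0.000: state=(0.870, 1.290)
step 1 (dt=0.01): k1=(1.290, -15.465), k2=(1.213, -15.484), k3=(1.213, -15.479), k4=(1.135, -15.492); state += dt/6·(k1+2k2+2k3+k4)
t=0.010: state=(0.882, 1.135)
t=0.020: state=(0.893, 0.980)
t=0.030: state=(0.902, 0.825)
continuing one RK4 step at a time; state shown every 10 steps (Δt=0.1):
t=0.100: state=(0.922, -0.243)
t=0.200: state=(0.826, -1.634)
t=0.300: state=(0.605, -2.716)
t=0.400: state=(0.299, -3.312)
t=0.500: state=(-0.037, -3.299)
t=0.600: state=(-0.341, -2.701)
t=0.700: state=(-0.563, -1.690)
t=0.800: state=(-0.673, -0.494)
t=0.900: state=(-0.662, 0.685)
t=1.000: state=(-0.542, 1.677)
t=1.100: state=(-0.338, 2.334)
t=1.200: state=(-0.090, 2.547)
t=1.300: state=(0.155, 2.292)
t=1.400: state=(0.355, 1.651)
t=1.500: state=(0.478, 0.778)
t=1.600: state=(0.509, -0.155)
t=1.700: state=(0.450, -0.995)
t=1.800: state=(0.317, -1.609)
t=1.900: state=(0.139, -1.904)
t=2.000: state=(-0.051, -1.839)
t=2.100: state=(-0.218, -1.450)
t=2.200: state=(-0.334, -0.836)
t=2.300: state=(-0.382, -0.125)
t=2.400: state=(-0.360, 0.554)
t=2.500: state=(-0.276, 1.089)
t=2.600: state=(-0.150, 1.396)
t=2.700: state=(-0.006, 1.432)
t=2.710: state=(0.008, 1.421)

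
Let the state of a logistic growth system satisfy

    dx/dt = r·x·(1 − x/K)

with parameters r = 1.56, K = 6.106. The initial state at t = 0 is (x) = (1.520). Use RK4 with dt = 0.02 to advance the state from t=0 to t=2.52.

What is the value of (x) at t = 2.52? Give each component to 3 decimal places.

t=0.000: state=(1.520)
step 1 (dt=0.02): k1=(1.781), k2=(1.795), k3=(1.795), k4=(1.809); state += dt/6·(k1+2k2+2k3+k4)
t=0.020: state=(1.556)
t=0.040: state=(1.592)
t=0.060: state=(1.629)
continuing one RK4 step at a time; state shown every 5 steps (Δt=0.1):
t=0.100: state=(1.705)
t=0.200: state=(1.903)
t=0.300: state=(2.113)
t=0.400: state=(2.334)
t=0.500: state=(2.562)
t=0.600: state=(2.797)
t=0.700: state=(3.034)
t=0.800: state=(3.272)
t=0.900: state=(3.507)
t=1.000: state=(3.737)
t=1.100: state=(3.959)
t=1.200: state=(4.171)
t=1.300: state=(4.371)
t=1.400: state=(4.558)
t=1.500: state=(4.731)
t=1.600: state=(4.890)
t=1.700: state=(5.035)
t=1.800: state=(5.166)
t=1.900: state=(5.283)
t=2.000: state=(5.388)
t=2.100: state=(5.481)
t=2.200: state=(5.563)
t=2.300: state=(5.636)
t=2.400: state=(5.699)
t=2.500: state=(5.755)
t=2.520: state=(5.765)

(x) = (5.765)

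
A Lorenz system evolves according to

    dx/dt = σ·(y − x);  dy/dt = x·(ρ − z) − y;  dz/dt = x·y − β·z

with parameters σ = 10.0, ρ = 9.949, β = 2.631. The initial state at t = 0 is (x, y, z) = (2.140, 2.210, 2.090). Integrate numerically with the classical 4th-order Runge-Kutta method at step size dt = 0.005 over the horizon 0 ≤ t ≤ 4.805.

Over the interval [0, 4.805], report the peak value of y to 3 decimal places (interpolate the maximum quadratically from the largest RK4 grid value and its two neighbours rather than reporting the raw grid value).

max y = 8.787

t=0.000: state=(2.140, 2.210, 2.090)
step 1 (dt=0.005): k1=(0.700, 14.608, -0.769), k2=(1.048, 14.590, -0.682), k3=(1.039, 14.596, -0.681), k4=(1.378, 14.583, -0.592); state += dt/6·(k1+2k2+2k3+k4)
t=0.005: state=(2.145, 2.283, 2.087)
t=0.010: state=(2.154, 2.356, 2.084)
t=0.015: state=(2.165, 2.429, 2.083)
continuing one RK4 step at a time; state shown every 40 steps (Δt=0.2):
t=0.200: state=(4.092, 5.748, 3.160)
t=0.400: state=(7.619, 8.750, 9.423)
t=0.600: state=(6.139, 4.046, 13.161)
t=0.800: state=(2.872, 2.017, 9.499)
t=1.000: state=(2.375, 2.588, 6.450)
t=1.200: state=(3.460, 4.317, 5.361)
t=1.400: state=(5.583, 6.672, 7.247)
t=1.600: state=(6.542, 6.160, 10.978)
t=1.800: state=(4.729, 3.726, 10.700)
t=2.000: state=(3.516, 3.336, 8.379)
t=2.200: state=(3.839, 4.286, 7.063)
t=2.400: state=(5.040, 5.688, 7.707)
t=2.600: state=(5.834, 5.846, 9.720)
t=2.800: state=(5.122, 4.556, 10.208)
t=3.000: state=(4.223, 3.980, 8.985)
t=3.200: state=(4.216, 4.426, 7.990)
t=3.400: state=(4.867, 5.240, 8.172)
t=3.600: state=(5.382, 5.455, 9.230)
t=3.800: state=(5.114, 4.830, 9.695)
t=4.000: state=(4.573, 4.385, 9.120)
t=4.200: state=(4.475, 4.561, 8.475)
t=4.400: state=(4.812, 5.022, 8.480)
t=4.600: state=(5.130, 5.198, 9.032)
t=4.800: state=(5.040, 4.903, 9.364)
t=4.805: state=(5.033, 4.893, 9.364)
largest grid value and its neighbours: y(0.380)=8.78439, y(0.385)=8.78715, y(0.390)=8.78248
parabola through these three points peaks at t≈0.384 with y≈8.78721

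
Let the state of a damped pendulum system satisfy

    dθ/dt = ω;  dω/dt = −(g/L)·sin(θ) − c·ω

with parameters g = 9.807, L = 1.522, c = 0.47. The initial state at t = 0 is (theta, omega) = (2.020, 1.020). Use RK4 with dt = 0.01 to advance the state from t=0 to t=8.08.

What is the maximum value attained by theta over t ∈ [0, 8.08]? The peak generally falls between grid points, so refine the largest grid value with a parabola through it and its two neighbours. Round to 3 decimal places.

max theta = 2.107

t=0.000: state=(2.020, 1.020)
step 1 (dt=0.01): k1=(1.020, -6.284), k2=(0.989, -6.255), k3=(0.989, -6.255), k4=(0.957, -6.226); state += dt/6·(k1+2k2+2k3+k4)
t=0.010: state=(2.030, 0.957)
t=0.020: state=(2.039, 0.895)
t=0.030: state=(2.048, 0.834)
continuing one RK4 step at a time; state shown every 50 steps (Δt=0.5):
t=0.500: state=(1.819, -1.759)
t=1.000: state=(0.339, -3.758)
t=1.500: state=(-1.160, -1.636)
t=2.000: state=(-1.172, 1.466)
t=2.500: state=(0.012, 2.707)
t=3.000: state=(0.929, 0.622)
t=3.500: state=(0.613, -1.676)
t=4.000: state=(-0.343, -1.638)
t=4.500: state=(-0.689, 0.333)
t=5.000: state=(-0.148, 1.516)
t=5.500: state=(0.458, 0.619)
t=6.000: state=(0.380, -0.833)
t=6.500: state=(-0.146, -0.977)
t=7.000: state=(-0.381, 0.114)
t=7.500: state=(-0.098, 0.838)
t=8.000: state=(0.247, 0.372)
t=8.080: state=(0.271, 0.229)
largest grid value and its neighbours: theta(0.160)=2.10628, theta(0.170)=2.10678, theta(0.180)=2.10672
parabola through these three points peaks at t≈0.174 with theta≈2.10682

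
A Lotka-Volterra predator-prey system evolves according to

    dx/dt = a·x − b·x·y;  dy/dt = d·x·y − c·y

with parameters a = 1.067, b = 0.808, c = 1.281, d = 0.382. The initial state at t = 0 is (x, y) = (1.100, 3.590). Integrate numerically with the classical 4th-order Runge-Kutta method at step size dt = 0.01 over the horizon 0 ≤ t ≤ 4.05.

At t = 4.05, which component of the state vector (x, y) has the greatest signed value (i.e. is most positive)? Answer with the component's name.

largest component: x

t=0.000: state=(1.100, 3.590)
step 1 (dt=0.01): k1=(-2.017, -3.090), k2=(-1.985, -3.091), k3=(-1.985, -3.091), k4=(-1.954, -3.091); state += dt/6·(k1+2k2+2k3+k4)
t=0.010: state=(1.080, 3.559)
t=0.020: state=(1.061, 3.528)
t=0.030: state=(1.042, 3.497)
continuing one RK4 step at a time; state shown every 20 steps (Δt=0.2):
t=0.200: state=(0.801, 2.984)
t=0.400: state=(0.640, 2.439)
t=0.600: state=(0.555, 1.975)
t=0.800: state=(0.516, 1.592)
t=1.000: state=(0.507, 1.281)
t=1.200: state=(0.521, 1.031)
t=1.400: state=(0.555, 0.832)
t=1.600: state=(0.609, 0.673)
t=1.800: state=(0.683, 0.547)
t=2.000: state=(0.780, 0.448)
t=2.200: state=(0.905, 0.369)
t=2.400: state=(1.060, 0.308)
t=2.600: state=(1.254, 0.260)
t=2.800: state=(1.493, 0.224)
t=3.000: state=(1.786, 0.196)
t=3.200: state=(2.146, 0.176)
t=3.400: state=(2.584, 0.164)
t=3.600: state=(3.118, 0.157)
t=3.800: state=(3.762, 0.158)
t=4.000: state=(4.537, 0.168)
t=4.050: state=(4.753, 0.172)
compare at T: x=4.753, y=0.172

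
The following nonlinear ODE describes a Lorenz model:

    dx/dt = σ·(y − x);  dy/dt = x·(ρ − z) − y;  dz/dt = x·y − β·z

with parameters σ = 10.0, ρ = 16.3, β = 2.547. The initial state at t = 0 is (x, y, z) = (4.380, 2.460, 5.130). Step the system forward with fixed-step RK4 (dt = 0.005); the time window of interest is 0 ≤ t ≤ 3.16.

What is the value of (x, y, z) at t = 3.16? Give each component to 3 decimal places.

(x, y, z) = (9.307, 10.247, 17.147)

t=0.000: state=(4.380, 2.460, 5.130)
step 1 (dt=0.005): k1=(-19.200, 46.465, -2.291), k2=(-17.558, 45.837, -1.892), k3=(-17.615, 45.880, -1.890), k4=(-16.025, 45.292, -1.499); state += dt/6·(k1+2k2+2k3+k4)
t=0.005: state=(4.292, 2.689, 5.121)
t=0.010: state=(4.219, 2.913, 5.115)
t=0.015: state=(4.161, 3.132, 5.113)
continuing one RK4 step at a time; state shown every 40 steps (Δt=0.2):
t=0.200: state=(7.618, 11.178, 9.406)
t=0.400: state=(9.870, 6.454, 22.981)
t=0.600: state=(2.569, 0.594, 16.055)
t=0.800: state=(1.257, 1.416, 9.862)
t=1.000: state=(2.603, 3.899, 6.683)
t=1.200: state=(7.236, 10.524, 9.781)
t=1.400: state=(9.793, 7.154, 22.117)
t=1.600: state=(3.181, 1.168, 16.370)
t=1.800: state=(1.865, 2.126, 10.329)
t=2.000: state=(3.703, 5.391, 7.773)
t=2.200: state=(8.673, 11.268, 13.587)
t=2.400: state=(7.899, 4.636, 21.046)
t=2.600: state=(2.930, 1.883, 14.598)
t=2.800: state=(2.865, 3.631, 9.854)
t=3.000: state=(5.948, 8.260, 10.052)
t=3.160: state=(9.307, 10.247, 17.147)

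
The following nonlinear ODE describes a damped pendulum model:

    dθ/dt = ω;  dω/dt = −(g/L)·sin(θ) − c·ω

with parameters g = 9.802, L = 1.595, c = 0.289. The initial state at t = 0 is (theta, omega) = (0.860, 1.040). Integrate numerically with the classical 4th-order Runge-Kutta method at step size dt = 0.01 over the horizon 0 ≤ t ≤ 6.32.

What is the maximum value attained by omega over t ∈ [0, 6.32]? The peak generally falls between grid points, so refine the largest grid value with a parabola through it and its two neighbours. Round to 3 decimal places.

max omega = 1.745

t=0.000: state=(0.860, 1.040)
step 1 (dt=0.01): k1=(1.040, -4.958), k2=(1.015, -4.971), k3=(1.015, -4.971), k4=(0.990, -4.984); state += dt/6·(k1+2k2+2k3+k4)
t=0.010: state=(0.870, 0.990)
t=0.020: state=(0.880, 0.940)
t=0.030: state=(0.889, 0.890)
continuing one RK4 step at a time; state shown every 25 steps (Δt=0.25):
t=0.250: state=(0.962, -0.227)
t=0.500: state=(0.758, -1.354)
t=0.750: state=(0.322, -2.030)
t=1.000: state=(-0.195, -1.976)
t=1.250: state=(-0.608, -1.239)
t=1.500: state=(-0.787, -0.176)
t=1.750: state=(-0.698, 0.861)
t=2.000: state=(-0.383, 1.577)
t=2.250: state=(0.042, 1.718)
t=2.500: state=(0.423, 1.240)
t=2.750: state=(0.631, 0.386)
t=3.000: state=(0.611, -0.527)
t=3.250: state=(0.386, -1.214)
t=3.500: state=(0.042, -1.447)
t=3.750: state=(-0.292, -1.151)
t=4.000: state=(-0.501, -0.478)
t=4.250: state=(-0.522, 0.303)
t=4.500: state=(-0.363, 0.932)
t=4.750: state=(-0.087, 1.202)
t=5.000: state=(0.201, 1.026)
t=5.250: state=(0.397, 0.502)
t=5.500: state=(0.440, -0.155)
t=5.750: state=(0.328, -0.714)
t=6.000: state=(0.107, -0.990)
t=6.250: state=(-0.136, -0.895)
t=6.320: state=(-0.196, -0.806)
largest grid value and its neighbours: omega(2.170)=1.74442, omega(2.180)=1.74478, omega(2.190)=1.74406
parabola through these three points peaks at t≈2.178 with omega≈1.74479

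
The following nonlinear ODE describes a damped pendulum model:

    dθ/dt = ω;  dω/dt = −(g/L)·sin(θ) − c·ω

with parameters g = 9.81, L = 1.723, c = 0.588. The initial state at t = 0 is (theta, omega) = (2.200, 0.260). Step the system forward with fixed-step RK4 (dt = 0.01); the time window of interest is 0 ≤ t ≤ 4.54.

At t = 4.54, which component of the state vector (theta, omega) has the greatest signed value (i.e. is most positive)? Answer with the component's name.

largest component: omega

t=0.000: state=(2.200, 0.260)
step 1 (dt=0.01): k1=(0.260, -4.756), k2=(0.236, -4.738), k3=(0.236, -4.738), k4=(0.213, -4.720); state += dt/6·(k1+2k2+2k3+k4)
t=0.010: state=(2.202, 0.213)
t=0.020: state=(2.204, 0.166)
t=0.030: state=(2.206, 0.119)
continuing one RK4 step at a time; state shown every 20 steps (Δt=0.2):
t=0.200: state=(2.161, -0.641)
t=0.400: state=(1.945, -1.513)
t=0.600: state=(1.554, -2.393)
t=0.800: state=(0.996, -3.144)
t=1.000: state=(0.327, -3.442)
t=1.200: state=(-0.333, -3.043)
t=1.400: state=(-0.853, -2.093)
t=1.600: state=(-1.158, -0.945)
t=1.800: state=(-1.234, 0.167)
t=2.000: state=(-1.100, 1.141)
t=2.200: state=(-0.792, 1.889)
t=2.400: state=(-0.369, 2.266)
t=2.600: state=(0.082, 2.161)
t=2.800: state=(0.466, 1.619)
t=3.000: state=(0.713, 0.830)
t=3.200: state=(0.794, -0.008)
t=3.400: state=(0.716, -0.753)
t=3.600: state=(0.507, -1.291)
t=3.800: state=(0.220, -1.529)
t=4.000: state=(-0.082, -1.428)
t=4.200: state=(-0.332, -1.040)
t=4.400: state=(-0.487, -0.487)
t=4.540: state=(-0.526, -0.074)
compare at T: theta=-0.526, omega=-0.074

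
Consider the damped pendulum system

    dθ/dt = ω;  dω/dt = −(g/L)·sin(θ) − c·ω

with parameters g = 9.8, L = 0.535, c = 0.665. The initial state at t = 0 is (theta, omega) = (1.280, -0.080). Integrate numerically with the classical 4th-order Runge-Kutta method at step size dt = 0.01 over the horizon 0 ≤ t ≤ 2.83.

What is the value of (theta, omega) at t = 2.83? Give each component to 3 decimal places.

t=0.000: state=(1.280, -0.080)
step 1 (dt=0.01): k1=(-0.080, -17.496), k2=(-0.167, -17.435), k3=(-0.167, -17.433), k4=(-0.254, -17.371); state += dt/6·(k1+2k2+2k3+k4)
t=0.010: state=(1.278, -0.254)
t=0.020: state=(1.275, -0.427)
t=0.030: state=(1.270, -0.599)
continuing one RK4 step at a time; state shown every 10 steps (Δt=0.1):
t=0.100: state=(1.187, -1.754)
t=0.200: state=(0.937, -3.194)
t=0.300: state=(0.563, -4.197)
t=0.400: state=(0.120, -4.516)
t=0.500: state=(-0.314, -4.044)
t=0.600: state=(-0.667, -2.936)
t=0.700: state=(-0.890, -1.489)
t=0.800: state=(-0.962, 0.037)
t=0.900: state=(-0.886, 1.461)
t=1.000: state=(-0.679, 2.625)
t=1.100: state=(-0.376, 3.351)
t=1.200: state=(-0.028, 3.488)
t=1.300: state=(0.301, 3.013)
t=1.400: state=(0.558, 2.068)
t=1.500: state=(0.707, 0.873)
t=1.600: state=(0.732, -0.365)
t=1.700: state=(0.638, -1.474)
t=1.800: state=(0.446, -2.301)
t=1.900: state=(0.192, -2.710)
t=2.000: state=(-0.079, -2.631)
t=2.100: state=(-0.319, -2.102)
t=2.200: state=(-0.489, -1.257)
t=2.300: state=(-0.566, -0.271)
t=2.400: state=(-0.544, 0.692)
t=2.500: state=(-0.433, 1.489)
t=2.600: state=(-0.256, 1.997)
t=2.700: state=(-0.046, 2.135)
t=2.800: state=(0.158, 1.893)
t=2.830: state=(0.213, 1.755)

(theta, omega) = (0.213, 1.755)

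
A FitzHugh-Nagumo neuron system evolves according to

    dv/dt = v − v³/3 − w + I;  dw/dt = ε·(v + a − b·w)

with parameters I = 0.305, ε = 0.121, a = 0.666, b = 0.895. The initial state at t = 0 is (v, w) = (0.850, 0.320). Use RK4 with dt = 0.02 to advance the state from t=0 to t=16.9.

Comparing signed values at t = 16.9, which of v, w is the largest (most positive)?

largest component: w

t=0.000: state=(0.850, 0.320)
step 1 (dt=0.02): k1=(0.630, 0.149), k2=(0.631, 0.149), k3=(0.631, 0.149), k4=(0.631, 0.150); state += dt/6·(k1+2k2+2k3+k4)
t=0.020: state=(0.863, 0.323)
t=0.040: state=(0.875, 0.326)
t=0.060: state=(0.888, 0.329)
continuing one RK4 step at a time; state shown every 50 steps (Δt=1):
t=1.000: state=(1.372, 0.495)
t=2.000: state=(1.501, 0.688)
t=3.000: state=(1.433, 0.863)
t=4.000: state=(1.308, 1.008)
t=5.000: state=(1.151, 1.122)
t=6.000: state=(0.950, 1.204)
t=7.000: state=(0.653, 1.250)
t=8.000: state=(0.076, 1.244)
t=9.000: state=(-1.205, 1.133)
t=10.000: state=(-1.931, 0.899)
t=11.000: state=(-1.916, 0.661)
t=12.000: state=(-1.837, 0.454)
t=13.000: state=(-1.757, 0.278)
t=14.000: state=(-1.680, 0.129)
t=15.000: state=(-1.605, 0.004)
t=16.000: state=(-1.532, -0.100)
t=16.900: state=(-1.469, -0.177)
compare at T: v=-1.469, w=-0.177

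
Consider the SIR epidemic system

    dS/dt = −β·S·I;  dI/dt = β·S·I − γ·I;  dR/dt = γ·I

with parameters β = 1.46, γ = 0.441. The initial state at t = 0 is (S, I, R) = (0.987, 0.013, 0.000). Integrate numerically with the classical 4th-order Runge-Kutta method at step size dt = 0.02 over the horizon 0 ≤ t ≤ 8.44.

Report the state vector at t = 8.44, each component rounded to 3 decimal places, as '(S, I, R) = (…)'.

(S, I, R) = (0.083, 0.170, 0.747)

t=0.000: state=(0.987, 0.013, 0.000)
step 1 (dt=0.02): k1=(-0.019, 0.013, 0.006), k2=(-0.019, 0.013, 0.006), k3=(-0.019, 0.013, 0.006), k4=(-0.019, 0.013, 0.006); state += dt/6·(k1+2k2+2k3+k4)
t=0.020: state=(0.987, 0.013, 0.000)
t=0.040: state=(0.986, 0.014, 0.000)
t=0.060: state=(0.986, 0.014, 0.000)
continuing one RK4 step at a time; state shown every 25 steps (Δt=0.5):
t=0.500: state=(0.975, 0.021, 0.004)
t=1.000: state=(0.956, 0.035, 0.010)
t=1.500: state=(0.925, 0.055, 0.020)
t=2.000: state=(0.879, 0.086, 0.035)
t=2.500: state=(0.814, 0.128, 0.058)
t=3.000: state=(0.728, 0.180, 0.092)
t=3.500: state=(0.625, 0.237, 0.138)
t=4.000: state=(0.516, 0.288, 0.196)
t=4.500: state=(0.412, 0.324, 0.264)
t=5.000: state=(0.323, 0.340, 0.338)
t=5.500: state=(0.252, 0.336, 0.412)
t=6.000: state=(0.198, 0.317, 0.484)
t=6.500: state=(0.159, 0.290, 0.551)
t=7.000: state=(0.130, 0.258, 0.612)
t=7.500: state=(0.109, 0.226, 0.665)
t=8.000: state=(0.094, 0.195, 0.712)
t=8.440: state=(0.083, 0.170, 0.747)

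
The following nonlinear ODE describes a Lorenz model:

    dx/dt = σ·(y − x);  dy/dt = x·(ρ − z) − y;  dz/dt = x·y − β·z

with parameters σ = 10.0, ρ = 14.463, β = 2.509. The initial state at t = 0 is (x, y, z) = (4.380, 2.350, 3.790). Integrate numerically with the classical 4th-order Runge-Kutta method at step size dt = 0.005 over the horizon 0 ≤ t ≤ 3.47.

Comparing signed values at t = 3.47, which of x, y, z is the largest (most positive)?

t=0.000: state=(4.380, 2.350, 3.790)
step 1 (dt=0.005): k1=(-20.300, 44.398, 0.784), k2=(-18.683, 43.737, 1.140), k3=(-18.740, 43.778, 1.141), k4=(-17.174, 43.154, 1.488); state += dt/6·(k1+2k2+2k3+k4)
t=0.005: state=(4.286, 2.569, 3.796)
t=0.010: state=(4.208, 2.782, 3.805)
t=0.015: state=(4.143, 2.990, 3.817)
continuing one RK4 step at a time; state shown every 40 steps (Δt=0.2):
t=0.200: state=(7.093, 10.217, 7.883)
t=0.400: state=(9.569, 7.016, 20.296)
t=0.600: state=(2.975, 0.871, 15.159)
t=0.800: state=(1.360, 1.390, 9.454)
t=1.000: state=(2.327, 3.296, 6.364)
t=1.200: state=(5.734, 8.230, 7.570)
t=1.400: state=(9.487, 9.109, 17.640)
t=1.600: state=(4.671, 2.161, 16.511)
t=1.800: state=(2.279, 2.136, 10.877)
t=2.000: state=(3.241, 4.314, 7.898)
t=2.200: state=(6.609, 8.715, 10.058)
t=2.400: state=(8.441, 7.280, 17.594)
t=2.600: state=(4.425, 2.771, 15.162)
t=2.800: state=(3.111, 3.288, 10.688)
t=3.000: state=(4.673, 6.014, 9.249)
t=3.200: state=(7.658, 8.727, 13.481)
t=3.400: state=(6.777, 5.114, 16.797)
t=3.470: state=(5.589, 3.960, 15.866)
compare at T: x=5.589, y=3.960, z=15.866

largest component: z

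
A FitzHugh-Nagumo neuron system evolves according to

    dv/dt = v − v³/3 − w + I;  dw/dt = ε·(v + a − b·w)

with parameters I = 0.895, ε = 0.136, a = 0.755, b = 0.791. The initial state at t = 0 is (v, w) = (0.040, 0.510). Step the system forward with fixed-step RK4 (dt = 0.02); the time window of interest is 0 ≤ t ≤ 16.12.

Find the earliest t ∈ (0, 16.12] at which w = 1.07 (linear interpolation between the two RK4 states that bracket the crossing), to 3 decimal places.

t = 3.284

t=0.000: state=(0.040, 0.510)
step 1 (dt=0.02): k1=(0.425, 0.053), k2=(0.429, 0.054), k3=(0.429, 0.054), k4=(0.432, 0.054); state += dt/6·(k1+2k2+2k3+k4)
t=0.020: state=(0.049, 0.511)
t=0.040: state=(0.057, 0.512)
t=0.060: state=(0.066, 0.513)
continuing one RK4 step at a time; state shown every 50 steps (Δt=1):
t=1.000: state=(0.689, 0.598)
t=2.000: state=(1.490, 0.780)
t=3.000: state=(1.678, 1.008)
t=3.280: state=(1.669, 1.069)
next step: t=3.300: state=(1.668, 1.073) — w has crossed 1.07
linear interpolation between t=3.280 (1.06916) and t=3.300 (1.07345) → t≈3.284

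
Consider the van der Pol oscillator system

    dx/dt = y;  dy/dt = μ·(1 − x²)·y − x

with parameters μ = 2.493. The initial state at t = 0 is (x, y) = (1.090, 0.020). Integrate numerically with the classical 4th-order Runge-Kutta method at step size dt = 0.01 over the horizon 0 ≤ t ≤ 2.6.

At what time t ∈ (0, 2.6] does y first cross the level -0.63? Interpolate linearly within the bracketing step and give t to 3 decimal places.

t=0.000: state=(1.090, 0.020)
step 1 (dt=0.01): k1=(0.020, -1.099), k2=(0.015, -1.097), k3=(0.015, -1.097), k4=(0.009, -1.094); state += dt/6·(k1+2k2+2k3+k4)
t=0.010: state=(1.090, 0.009)
t=0.020: state=(1.090, -0.002)
t=0.030: state=(1.090, -0.013)
continuing one RK4 step at a time; state shown every 10 steps (Δt=0.1):
t=0.100: state=(1.087, -0.087)
t=0.200: state=(1.073, -0.190)
t=0.300: state=(1.049, -0.288)
t=0.400: state=(1.015, -0.386)
t=0.500: state=(0.971, -0.487)
t=0.600: state=(0.917, -0.596)
t=0.620: state=(0.905, -0.619)
next step: t=0.630: state=(0.899, -0.631) — y has crossed -0.63
linear interpolation between t=0.620 (-0.61945) and t=0.630 (-0.63138) → t≈0.629

t = 0.629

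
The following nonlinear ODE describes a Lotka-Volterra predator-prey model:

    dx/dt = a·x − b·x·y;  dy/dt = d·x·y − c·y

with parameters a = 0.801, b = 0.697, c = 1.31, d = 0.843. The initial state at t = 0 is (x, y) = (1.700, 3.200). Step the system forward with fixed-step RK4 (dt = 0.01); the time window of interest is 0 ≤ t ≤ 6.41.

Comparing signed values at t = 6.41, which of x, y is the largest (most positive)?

largest component: x

t=0.000: state=(1.700, 3.200)
step 1 (dt=0.01): k1=(-2.430, 0.394), k2=(-2.415, 0.361), k3=(-2.415, 0.362), k4=(-2.400, 0.329); state += dt/6·(k1+2k2+2k3+k4)
t=0.010: state=(1.676, 3.204)
t=0.020: state=(1.652, 3.207)
t=0.030: state=(1.628, 3.209)
continuing one RK4 step at a time; state shown every 25 steps (Δt=0.25):
t=0.250: state=(1.192, 3.117)
t=0.500: state=(0.869, 2.783)
t=0.750: state=(0.678, 2.357)
t=1.000: state=(0.570, 1.935)
t=1.250: state=(0.514, 1.562)
t=1.500: state=(0.492, 1.251)
t=1.750: state=(0.494, 1.000)
t=2.000: state=(0.517, 0.802)
t=2.250: state=(0.557, 0.647)
t=2.500: state=(0.614, 0.527)
t=2.750: state=(0.690, 0.436)
t=3.000: state=(0.786, 0.367)
t=3.250: state=(0.905, 0.316)
t=3.500: state=(1.051, 0.280)
t=3.750: state=(1.225, 0.256)
t=4.000: state=(1.433, 0.244)
t=4.250: state=(1.678, 0.244)
t=4.500: state=(1.963, 0.258)
t=4.750: state=(2.287, 0.291)
t=5.000: state=(2.644, 0.352)
t=5.250: state=(3.012, 0.460)
t=5.500: state=(3.345, 0.649)
t=5.750: state=(3.557, 0.972)
t=6.000: state=(3.519, 1.484)
t=6.250: state=(3.132, 2.170)
t=6.410: state=(2.726, 2.614)
compare at T: x=2.726, y=2.614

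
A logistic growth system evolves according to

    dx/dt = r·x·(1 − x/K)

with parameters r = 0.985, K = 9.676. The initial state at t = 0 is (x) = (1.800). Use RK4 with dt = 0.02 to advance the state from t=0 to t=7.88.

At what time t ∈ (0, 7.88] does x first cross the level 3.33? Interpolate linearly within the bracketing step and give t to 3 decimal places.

t = 0.844

t=0.000: state=(1.800)
step 1 (dt=0.02): k1=(1.443), k2=(1.452), k3=(1.452), k4=(1.461); state += dt/6·(k1+2k2+2k3+k4)
t=0.020: state=(1.829)
t=0.040: state=(1.858)
t=0.060: state=(1.888)
continuing one RK4 step at a time; state shown every 25 steps (Δt=0.5):
t=0.500: state=(2.634)
t=0.840: state=(3.322)
next step: t=0.860: state=(3.365) — x has crossed 3.33
linear interpolation between t=0.840 (3.32175) and t=0.860 (3.36485) → t≈0.844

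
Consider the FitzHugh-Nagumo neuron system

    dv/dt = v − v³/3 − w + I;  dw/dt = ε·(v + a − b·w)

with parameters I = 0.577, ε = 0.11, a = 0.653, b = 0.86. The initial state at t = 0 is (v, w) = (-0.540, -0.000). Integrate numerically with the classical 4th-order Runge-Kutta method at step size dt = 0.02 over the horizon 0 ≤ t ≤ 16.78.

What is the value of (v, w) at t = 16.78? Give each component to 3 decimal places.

(v, w) = (-1.887, 1.104)

t=0.000: state=(-0.540, -0.000)
step 1 (dt=0.02): k1=(0.089, 0.012), k2=(0.090, 0.013), k3=(0.090, 0.013), k4=(0.091, 0.013); state += dt/6·(k1+2k2+2k3+k4)
t=0.020: state=(-0.538, 0.000)
t=0.040: state=(-0.536, 0.001)
t=0.060: state=(-0.535, 0.001)
continuing one RK4 step at a time; state shown every 50 steps (Δt=1):
t=1.000: state=(-0.417, 0.018)
t=2.000: state=(-0.172, 0.052)
t=3.000: state=(0.388, 0.124)
t=4.000: state=(1.353, 0.273)
t=5.000: state=(1.744, 0.487)
t=6.000: state=(1.713, 0.694)
t=7.000: state=(1.622, 0.875)
t=8.000: state=(1.521, 1.029)
t=9.000: state=(1.414, 1.159)
t=10.000: state=(1.299, 1.265)
t=11.000: state=(1.172, 1.349)
t=12.000: state=(1.021, 1.411)
t=13.000: state=(0.824, 1.450)
t=14.000: state=(0.517, 1.459)
t=15.000: state=(-0.121, 1.421)
t=16.000: state=(-1.400, 1.283)
t=16.780: state=(-1.887, 1.104)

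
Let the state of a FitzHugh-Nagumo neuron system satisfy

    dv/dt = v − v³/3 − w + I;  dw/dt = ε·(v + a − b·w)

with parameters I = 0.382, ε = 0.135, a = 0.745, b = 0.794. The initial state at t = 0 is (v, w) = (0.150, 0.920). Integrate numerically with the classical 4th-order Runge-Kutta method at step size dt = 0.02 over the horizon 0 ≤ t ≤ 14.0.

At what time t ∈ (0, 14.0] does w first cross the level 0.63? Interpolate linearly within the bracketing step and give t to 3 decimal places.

t = 2.695

t=0.000: state=(0.150, 0.920)
step 1 (dt=0.02): k1=(-0.389, 0.022), k2=(-0.393, 0.022), k3=(-0.393, 0.022), k4=(-0.397, 0.021); state += dt/6·(k1+2k2+2k3+k4)
t=0.020: state=(0.142, 0.920)
t=0.040: state=(0.134, 0.921)
t=0.060: state=(0.126, 0.921)
continuing one RK4 step at a time; state shown every 25 steps (Δt=0.5):
t=0.500: state=(-0.104, 0.923)
t=1.000: state=(-0.511, 0.905)
t=1.500: state=(-1.062, 0.855)
t=2.000: state=(-1.543, 0.772)
t=2.500: state=(-1.764, 0.671)
t=2.680: state=(-1.795, 0.633)
next step: t=2.700: state=(-1.797, 0.629) — w has crossed 0.63
linear interpolation between t=2.680 (0.63312) and t=2.700 (0.62893) → t≈2.695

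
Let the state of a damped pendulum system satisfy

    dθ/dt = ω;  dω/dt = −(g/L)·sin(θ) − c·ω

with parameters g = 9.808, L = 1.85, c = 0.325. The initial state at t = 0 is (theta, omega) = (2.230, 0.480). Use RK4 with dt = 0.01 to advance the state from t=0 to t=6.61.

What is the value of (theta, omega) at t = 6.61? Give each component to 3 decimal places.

t=0.000: state=(2.230, 0.480)
step 1 (dt=0.01): k1=(0.480, -4.347), k2=(0.458, -4.332), k3=(0.458, -4.332), k4=(0.437, -4.318); state += dt/6·(k1+2k2+2k3+k4)
t=0.010: state=(2.235, 0.437)
t=0.020: state=(2.239, 0.394)
t=0.030: state=(2.242, 0.351)
continuing one RK4 step at a time; state shown every 25 steps (Δt=0.25):
t=0.250: state=(2.220, -0.551)
t=0.500: state=(1.953, -1.600)
t=0.750: state=(1.413, -2.721)
t=1.000: state=(0.614, -3.568)
t=1.250: state=(-0.291, -3.477)
t=1.500: state=(-1.041, -2.411)
t=1.750: state=(-1.470, -1.009)
t=2.000: state=(-1.551, 0.341)
t=2.250: state=(-1.309, 1.576)
t=2.500: state=(-0.784, 2.553)
t=2.750: state=(-0.087, 2.882)
t=3.000: state=(0.582, 2.331)
t=3.250: state=(1.032, 1.215)
t=3.500: state=(1.179, -0.031)
t=3.750: state=(1.025, -1.176)
t=4.000: state=(0.616, -2.021)
t=4.250: state=(0.063, -2.284)
t=4.500: state=(-0.466, -1.838)
t=4.750: state=(-0.816, -0.915)
t=5.000: state=(-0.913, 0.143)
t=5.250: state=(-0.754, 1.088)
t=5.500: state=(-0.396, 1.703)
t=5.750: state=(0.052, 1.784)
t=6.000: state=(0.450, 1.316)
t=6.250: state=(0.682, 0.512)
t=6.500: state=(0.701, -0.357)
t=6.610: state=(0.642, -0.702)

(theta, omega) = (0.642, -0.702)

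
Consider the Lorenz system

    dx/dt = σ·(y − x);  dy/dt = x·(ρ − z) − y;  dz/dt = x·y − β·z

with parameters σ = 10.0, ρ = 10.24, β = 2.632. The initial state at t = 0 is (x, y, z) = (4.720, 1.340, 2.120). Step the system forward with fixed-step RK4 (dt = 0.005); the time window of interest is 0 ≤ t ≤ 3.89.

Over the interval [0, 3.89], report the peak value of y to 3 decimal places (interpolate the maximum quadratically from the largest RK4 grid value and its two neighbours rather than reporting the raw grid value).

max y = 8.877

t=0.000: state=(4.720, 1.340, 2.120)
step 1 (dt=0.005): k1=(-33.800, 36.986, 0.745), k2=(-32.030, 36.199, 1.055), k3=(-32.094, 36.233, 1.051), k4=(-30.384, 35.478, 1.342); state += dt/6·(k1+2k2+2k3+k4)
t=0.005: state=(4.560, 1.521, 2.125)
t=0.010: state=(4.416, 1.695, 2.133)
t=0.015: state=(4.287, 1.862, 2.144)
continuing one RK4 step at a time; state shown every 40 steps (Δt=0.2):
t=0.200: state=(4.851, 6.532, 4.004)
t=0.400: state=(7.994, 8.474, 11.159)
t=0.600: state=(5.425, 3.307, 12.981)
t=0.800: state=(2.643, 2.063, 9.021)
t=1.000: state=(2.552, 2.927, 6.253)
t=1.200: state=(3.971, 4.996, 5.708)
t=1.400: state=(6.205, 7.126, 8.539)
t=1.600: state=(6.326, 5.484, 11.760)
t=1.800: state=(4.261, 3.424, 10.362)
t=2.000: state=(3.502, 3.546, 8.053)
t=2.200: state=(4.209, 4.813, 7.231)
t=2.400: state=(5.540, 6.113, 8.594)
t=2.600: state=(5.862, 5.555, 10.540)
t=2.800: state=(4.793, 4.235, 10.195)
t=3.000: state=(4.142, 4.081, 8.766)
t=3.200: state=(4.473, 4.819, 8.118)
t=3.400: state=(5.245, 5.579, 8.822)
t=3.600: state=(5.483, 5.356, 9.918)
t=3.800: state=(4.934, 4.609, 9.867)
t=3.890: state=(4.675, 4.436, 9.517)
largest grid value and its neighbours: y(0.345)=8.87401, y(0.350)=8.87677, y(0.355)=8.87187
parabola through these three points peaks at t≈0.349 with y≈8.87684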